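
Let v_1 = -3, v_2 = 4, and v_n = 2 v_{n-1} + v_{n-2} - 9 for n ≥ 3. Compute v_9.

v_3 = 2·4 + (-3) - 9 = -4
v_4 = 2·(-4) + 4 - 9 = -13
v_5 = 2·(-13) + (-4) - 9 = -39
v_6 = 2·(-39) + (-13) - 9 = -100
v_7 = 2·(-100) + (-39) - 9 = -248
v_8 = 2·(-248) + (-100) - 9 = -605
v_9 = 2·(-605) + (-248) - 9 = -1467

-1467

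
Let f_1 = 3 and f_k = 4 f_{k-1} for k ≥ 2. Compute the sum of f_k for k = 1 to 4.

255

f_2 = 4·3 = 12
f_3 = 4·12 = 48
f_4 = 4·48 = 192
Sum = 3 + 12 + 48 + 192 = 255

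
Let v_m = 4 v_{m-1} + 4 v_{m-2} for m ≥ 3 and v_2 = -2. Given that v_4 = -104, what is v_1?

Let v_1 = x.
v_3 = -8 + 4x
v_4 = -40 + 16x
So -40 + 16x = -104, giving x = -4.

-4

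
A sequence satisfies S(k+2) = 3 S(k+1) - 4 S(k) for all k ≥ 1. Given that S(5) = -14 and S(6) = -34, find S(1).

Rearranging, S(k-2) = (S(k) - 3 S(k-1)) / -4.
S(4) = (-34 - 3·(-14)) / -4 = 8/-4 = -2
S(3) = (-14 - 3·(-2)) / -4 = -8/-4 = 2
S(2) = (-2 - 3·2) / -4 = -8/-4 = 2
S(1) = (2 - 3·2) / -4 = -4/-4 = 1

1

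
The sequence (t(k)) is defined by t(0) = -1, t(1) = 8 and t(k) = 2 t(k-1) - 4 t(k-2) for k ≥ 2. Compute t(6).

-64

t(2) = 2*8 - 4*(-1) = 20
t(3) = 2*20 - 4*8 = 8
t(4) = 2*8 - 4*20 = -64
t(5) = 2*(-64) - 4*8 = -160
t(6) = 2*(-160) - 4*(-64) = -64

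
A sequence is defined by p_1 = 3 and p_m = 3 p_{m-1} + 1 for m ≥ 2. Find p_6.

p_2 = 3*3 + 1 = 10
p_3 = 3*10 + 1 = 31
p_4 = 3*31 + 1 = 94
p_5 = 3*94 + 1 = 283
p_6 = 3*283 + 1 = 850

850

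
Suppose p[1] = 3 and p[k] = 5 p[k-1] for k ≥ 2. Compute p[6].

p[2] = 5·3 = 15
p[3] = 5·15 = 75
p[4] = 5·75 = 375
p[5] = 5·375 = 1875
p[6] = 5·1875 = 9375

9375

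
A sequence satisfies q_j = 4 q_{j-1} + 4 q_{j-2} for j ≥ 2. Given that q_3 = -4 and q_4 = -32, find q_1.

Rearranging, q_{j-2} = (q_j - 4 q_{j-1}) / 4.
q_2 = (-32 - 4·(-4)) / 4 = -16/4 = -4
q_1 = (-4 - 4·(-4)) / 4 = 12/4 = 3

3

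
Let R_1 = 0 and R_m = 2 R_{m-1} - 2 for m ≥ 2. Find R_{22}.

-4194302

The fixed point is -2/(1 - 2) = 2, so R_m - 2 = 2(R_{m-1} - 2).
Hence R_m = -2·2^{m-1} + 2.
R_{22} = -2·2^{21} + 2 = -2·2097152 + 2 = -4194302.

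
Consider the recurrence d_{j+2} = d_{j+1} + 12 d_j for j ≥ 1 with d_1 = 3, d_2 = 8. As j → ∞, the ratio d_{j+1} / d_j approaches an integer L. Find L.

4

The characteristic equation is r^2 - r - 12 = 0, which factors as (r - 4)(r + 3) = 0.
So the roots are 4 and -3. Since |4| > |-3| and the coefficient of 4^j is non-zero, the ratio tends to 4.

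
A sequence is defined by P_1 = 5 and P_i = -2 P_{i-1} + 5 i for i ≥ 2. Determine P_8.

P_2 = -2(5) + 10 = 0
P_3 = -2(0) + 15 = 15
P_4 = -2(15) + 20 = -10
P_5 = -2(-10) + 25 = 45
P_6 = -2(45) + 30 = -60
P_7 = -2(-60) + 35 = 155
P_8 = -2(155) + 40 = -270

-270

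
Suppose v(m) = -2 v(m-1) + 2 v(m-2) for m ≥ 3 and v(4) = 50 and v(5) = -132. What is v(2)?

Rearranging, v(m-2) = (v(m) + 2 v(m-1)) / 2.
v(3) = (-132 + 2(50)) / 2 = -32/2 = -16
v(2) = (50 + 2(-16)) / 2 = 18/2 = 9

9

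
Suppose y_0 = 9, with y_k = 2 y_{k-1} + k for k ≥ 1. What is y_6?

y_1 = 2(9) + 1 = 19
y_2 = 2(19) + 2 = 40
y_3 = 2(40) + 3 = 83
y_4 = 2(83) + 4 = 170
y_5 = 2(170) + 5 = 345
y_6 = 2(345) + 6 = 696

696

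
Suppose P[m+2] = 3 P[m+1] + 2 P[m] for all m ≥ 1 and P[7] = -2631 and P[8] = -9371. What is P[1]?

3

Rearranging, P[m-2] = (P[m] - 3 P[m-1]) / 2.
P[6] = (-9371 - 3*(-2631)) / 2 = -1478/2 = -739
P[5] = (-2631 - 3*(-739)) / 2 = -414/2 = -207
P[4] = (-739 - 3*(-207)) / 2 = -118/2 = -59
P[3] = (-207 - 3*(-59)) / 2 = -30/2 = -15
P[2] = (-59 - 3*(-15)) / 2 = -14/2 = -7
P[1] = (-15 - 3*(-7)) / 2 = 6/2 = 3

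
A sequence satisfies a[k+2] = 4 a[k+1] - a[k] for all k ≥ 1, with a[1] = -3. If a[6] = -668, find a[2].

-4

Let a[2] = w.
a[3] = 3 + 4w
a[4] = 12 + 15w
a[5] = 45 + 56w
a[6] = 168 + 209w
So 168 + 209w = -668, giving w = -4.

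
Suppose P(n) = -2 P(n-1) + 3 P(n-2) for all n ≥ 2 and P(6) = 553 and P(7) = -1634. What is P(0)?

7

Rearranging, P(n-2) = (P(n) + 2 P(n-1)) / 3.
P(5) = (-1634 + 2(553)) / 3 = -528/3 = -176
P(4) = (553 + 2(-176)) / 3 = 201/3 = 67
P(3) = (-176 + 2(67)) / 3 = -42/3 = -14
P(2) = (67 + 2(-14)) / 3 = 39/3 = 13
P(1) = (-14 + 2(13)) / 3 = 12/3 = 4
P(0) = (13 + 2(4)) / 3 = 21/3 = 7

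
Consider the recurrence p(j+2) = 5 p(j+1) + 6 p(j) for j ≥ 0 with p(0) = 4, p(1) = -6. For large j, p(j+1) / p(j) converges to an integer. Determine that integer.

6

The characteristic equation is r^2 - 5r - 6 = 0, which factors as (r - 6)(r + 1) = 0.
So the roots are 6 and -1. Since |6| > |-1| and the coefficient of 6^j is non-zero, the ratio tends to 6.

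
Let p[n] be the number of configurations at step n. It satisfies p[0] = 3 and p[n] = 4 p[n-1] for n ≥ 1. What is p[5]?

p[1] = 4·3 = 12
p[2] = 4·12 = 48
p[3] = 4·48 = 192
p[4] = 4·192 = 768
p[5] = 4·768 = 3072

3072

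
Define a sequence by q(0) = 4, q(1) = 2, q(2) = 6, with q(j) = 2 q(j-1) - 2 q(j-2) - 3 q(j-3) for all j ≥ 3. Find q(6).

-60

q(3) = 2*6 - 2*2 - 3*4 = -4
q(4) = 2*(-4) - 2*6 - 3*2 = -26
q(5) = 2*(-26) - 2*(-4) - 3*6 = -62
q(6) = 2*(-62) - 2*(-26) - 3*(-4) = -60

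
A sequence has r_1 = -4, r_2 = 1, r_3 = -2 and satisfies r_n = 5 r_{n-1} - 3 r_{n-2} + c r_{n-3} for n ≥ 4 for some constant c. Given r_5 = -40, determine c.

r_4 = -13 - 4c
r_5 = -59 - 19c
So -59 - 19c = -40, giving c = -1.

-1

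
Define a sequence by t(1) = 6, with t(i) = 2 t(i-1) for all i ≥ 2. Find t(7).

384

t(2) = 2*6 = 12
t(3) = 2*12 = 24
t(4) = 2*24 = 48
t(5) = 2*48 = 96
t(6) = 2*96 = 192
t(7) = 2*192 = 384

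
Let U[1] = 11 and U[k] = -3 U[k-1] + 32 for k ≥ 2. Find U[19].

The fixed point is 32/(1 + 3) = 8, so U[k] - 8 = -3(U[k-1] - 8).
Hence U[k] = 3·(-3)^{k-1} + 8.
U[19] = 3·(-3)^{18} + 8 = 3·387420489 + 8 = 1162261475.

1162261475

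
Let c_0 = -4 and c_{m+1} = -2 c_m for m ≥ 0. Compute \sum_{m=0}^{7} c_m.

c_1 = -2*(-4) = 8
c_2 = -2*8 = -16
c_3 = -2*(-16) = 32
c_4 = -2*32 = -64
c_5 = -2*(-64) = 128
c_6 = -2*128 = -256
c_7 = -2*(-256) = 512
Sum = (-4) + 8 + (-16) + 32 + (-64) + 128 + (-256) + 512 = 340

340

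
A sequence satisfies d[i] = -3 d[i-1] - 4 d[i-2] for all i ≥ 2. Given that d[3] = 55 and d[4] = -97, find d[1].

Rearranging, d[i-2] = (d[i] + 3 d[i-1]) / -4.
d[2] = (-97 + 3*55) / -4 = 68/-4 = -17
d[1] = (55 + 3*(-17)) / -4 = 4/-4 = -1

-1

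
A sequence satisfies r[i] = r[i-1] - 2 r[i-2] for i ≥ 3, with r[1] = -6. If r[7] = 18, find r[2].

6

Let r[2] = x.
r[3] = 12 + x
r[4] = 12 - x
r[5] = -12 - 3x
r[6] = -36 - x
r[7] = -12 + 5x
So -12 + 5x = 18, giving x = 6.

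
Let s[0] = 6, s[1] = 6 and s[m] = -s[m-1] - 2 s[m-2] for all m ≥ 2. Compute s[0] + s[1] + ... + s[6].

-30

s[2] = -6 - 2*6 = -18
s[3] = -(-18) - 2*6 = 6
s[4] = -6 - 2*(-18) = 30
s[5] = -30 - 2*6 = -42
s[6] = -(-42) - 2*30 = -18
Sum = 6 + 6 + (-18) + 6 + 30 + (-42) + (-18) = -30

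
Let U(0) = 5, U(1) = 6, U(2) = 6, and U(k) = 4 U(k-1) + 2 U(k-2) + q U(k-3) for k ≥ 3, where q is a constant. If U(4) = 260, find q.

U(3) = 36 + 5q
U(4) = 156 + 26q
So 156 + 26q = 260, giving q = 4.

4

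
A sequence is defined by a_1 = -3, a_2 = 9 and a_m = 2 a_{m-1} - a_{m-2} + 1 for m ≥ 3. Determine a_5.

51

a_3 = 2·9 - (-3) + 1 = 22
a_4 = 2·22 - 9 + 1 = 36
a_5 = 2·36 - 22 + 1 = 51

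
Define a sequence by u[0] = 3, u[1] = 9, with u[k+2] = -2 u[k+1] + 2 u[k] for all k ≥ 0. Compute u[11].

u[2] = -2*9 + 2*3 = -12
u[3] = -2*(-12) + 2*9 = 42
u[4] = -2*42 + 2*(-12) = -108
u[5] = -2*(-108) + 2*42 = 300
u[6] = -2*300 + 2*(-108) = -816
u[7] = -2*(-816) + 2*300 = 2232
u[8] = -2*2232 + 2*(-816) = -6096
u[9] = -2*(-6096) + 2*2232 = 16656
u[10] = -2*16656 + 2*(-6096) = -45504
u[11] = -2*(-45504) + 2*16656 = 124320

124320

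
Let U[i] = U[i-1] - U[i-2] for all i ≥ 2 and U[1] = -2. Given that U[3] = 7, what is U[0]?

-7

Let U[0] = x.
U[2] = -2 - x
U[3] = -x
So -x = 7, giving x = -7.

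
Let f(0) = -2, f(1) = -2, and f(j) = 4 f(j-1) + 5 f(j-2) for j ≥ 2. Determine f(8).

f(2) = 4(-2) + 5(-2) = -18
f(3) = 4(-18) + 5(-2) = -82
f(4) = 4(-82) + 5(-18) = -418
f(5) = 4(-418) + 5(-82) = -2082
f(6) = 4(-2082) + 5(-418) = -10418
f(7) = 4(-10418) + 5(-2082) = -52082
f(8) = 4(-52082) + 5(-10418) = -260418

-260418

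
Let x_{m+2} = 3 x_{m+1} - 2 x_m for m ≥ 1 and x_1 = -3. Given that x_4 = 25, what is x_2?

Let x_2 = w.
x_3 = 6 + 3w
x_4 = 18 + 7w
So 18 + 7w = 25, giving w = 1.

1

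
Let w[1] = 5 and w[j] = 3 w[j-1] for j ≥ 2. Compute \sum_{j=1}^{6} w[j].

1820

w[2] = 3*5 = 15
w[3] = 3*15 = 45
w[4] = 3*45 = 135
w[5] = 3*135 = 405
w[6] = 3*405 = 1215
Sum = 5 + 15 + 45 + 135 + 405 + 1215 = 1820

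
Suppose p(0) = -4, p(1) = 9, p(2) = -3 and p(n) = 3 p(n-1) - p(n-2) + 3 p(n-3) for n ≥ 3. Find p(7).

-1542

p(3) = 3*(-3) - 9 + 3*(-4) = -30
p(4) = 3*(-30) - (-3) + 3*9 = -60
p(5) = 3*(-60) - (-30) + 3*(-3) = -159
p(6) = 3*(-159) - (-60) + 3*(-30) = -507
p(7) = 3*(-507) - (-159) + 3*(-60) = -1542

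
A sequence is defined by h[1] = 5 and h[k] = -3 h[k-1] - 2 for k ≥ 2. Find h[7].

4009

h[2] = -3(5) - 2 = -17
h[3] = -3(-17) - 2 = 49
h[4] = -3(49) - 2 = -149
h[5] = -3(-149) - 2 = 445
h[6] = -3(445) - 2 = -1337
h[7] = -3(-1337) - 2 = 4009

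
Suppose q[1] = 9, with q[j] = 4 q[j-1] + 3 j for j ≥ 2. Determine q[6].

q[2] = 4*9 + 6 = 42
q[3] = 4*42 + 9 = 177
q[4] = 4*177 + 12 = 720
q[5] = 4*720 + 15 = 2895
q[6] = 4*2895 + 18 = 11598

11598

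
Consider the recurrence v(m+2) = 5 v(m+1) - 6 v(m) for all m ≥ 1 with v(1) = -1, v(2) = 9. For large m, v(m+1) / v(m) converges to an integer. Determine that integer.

The characteristic equation is r^2 - 5r + 6 = 0, which factors as (r - 3)(r - 2) = 0.
So the roots are 3 and 2. Since |3| > |2| and the coefficient of 3^m is non-zero, the ratio tends to 3.

3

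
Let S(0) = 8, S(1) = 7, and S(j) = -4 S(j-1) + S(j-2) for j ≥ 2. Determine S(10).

-2126468

S(2) = -4·7 + 8 = -20
S(3) = -4·(-20) + 7 = 87
S(4) = -4·87 + (-20) = -368
S(5) = -4·(-368) + 87 = 1559
S(6) = -4·1559 + (-368) = -6604
S(7) = -4·(-6604) + 1559 = 27975
S(8) = -4·27975 + (-6604) = -118504
S(9) = -4·(-118504) + 27975 = 501991
S(10) = -4·501991 + (-118504) = -2126468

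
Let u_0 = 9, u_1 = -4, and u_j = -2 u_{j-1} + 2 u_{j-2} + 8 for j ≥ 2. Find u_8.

11416

u_2 = -2(-4) + 2(9) + 8 = 34
u_3 = -2(34) + 2(-4) + 8 = -68
u_4 = -2(-68) + 2(34) + 8 = 212
u_5 = -2(212) + 2(-68) + 8 = -552
u_6 = -2(-552) + 2(212) + 8 = 1536
u_7 = -2(1536) + 2(-552) + 8 = -4168
u_8 = -2(-4168) + 2(1536) + 8 = 11416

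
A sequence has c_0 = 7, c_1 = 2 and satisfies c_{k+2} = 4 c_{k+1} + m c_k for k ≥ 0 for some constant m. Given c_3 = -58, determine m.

-3

c_2 = 8 + 7m
c_3 = 32 + 30m
So 32 + 30m = -58, giving m = -3.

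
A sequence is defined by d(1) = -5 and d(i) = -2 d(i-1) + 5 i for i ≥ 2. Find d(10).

4000

d(2) = -2*(-5) + 10 = 20
d(3) = -2*20 + 15 = -25
d(4) = -2*(-25) + 20 = 70
d(5) = -2*70 + 25 = -115
d(6) = -2*(-115) + 30 = 260
d(7) = -2*260 + 35 = -485
d(8) = -2*(-485) + 40 = 1010
d(9) = -2*1010 + 45 = -1975
d(10) = -2*(-1975) + 50 = 4000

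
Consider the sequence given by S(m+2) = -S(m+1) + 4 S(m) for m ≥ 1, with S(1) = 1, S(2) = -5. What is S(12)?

S(3) = -(-5) + 4*1 = 9
S(4) = -9 + 4*(-5) = -29
S(5) = -(-29) + 4*9 = 65
S(6) = -65 + 4*(-29) = -181
S(7) = -(-181) + 4*65 = 441
S(8) = -441 + 4*(-181) = -1165
S(9) = -(-1165) + 4*441 = 2929
S(10) = -2929 + 4*(-1165) = -7589
S(11) = -(-7589) + 4*2929 = 19305
S(12) = -19305 + 4*(-7589) = -49661

-49661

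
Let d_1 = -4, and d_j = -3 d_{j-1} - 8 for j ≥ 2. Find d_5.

d_2 = -3(-4) - 8 = 4
d_3 = -3(4) - 8 = -20
d_4 = -3(-20) - 8 = 52
d_5 = -3(52) - 8 = -164

-164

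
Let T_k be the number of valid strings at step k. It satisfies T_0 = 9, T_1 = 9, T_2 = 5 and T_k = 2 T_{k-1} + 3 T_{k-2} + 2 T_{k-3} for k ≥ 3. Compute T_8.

14487

T_3 = 2·5 + 3·9 + 2·9 = 55
T_4 = 2·55 + 3·5 + 2·9 = 143
T_5 = 2·143 + 3·55 + 2·5 = 461
T_6 = 2·461 + 3·143 + 2·55 = 1461
T_7 = 2·1461 + 3·461 + 2·143 = 4591
T_8 = 2·4591 + 3·1461 + 2·461 = 14487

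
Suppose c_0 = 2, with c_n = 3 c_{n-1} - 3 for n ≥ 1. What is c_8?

3282

c_1 = 3(2) - 3 = 3
c_2 = 3(3) - 3 = 6
c_3 = 3(6) - 3 = 15
c_4 = 3(15) - 3 = 42
c_5 = 3(42) - 3 = 123
c_6 = 3(123) - 3 = 366
c_7 = 3(366) - 3 = 1095
c_8 = 3(1095) - 3 = 3282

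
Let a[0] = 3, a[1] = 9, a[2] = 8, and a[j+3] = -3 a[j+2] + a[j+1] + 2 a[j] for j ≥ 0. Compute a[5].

a[3] = -3*8 + 9 + 2*3 = -9
a[4] = -3*(-9) + 8 + 2*9 = 53
a[5] = -3*53 + (-9) + 2*8 = -152

-152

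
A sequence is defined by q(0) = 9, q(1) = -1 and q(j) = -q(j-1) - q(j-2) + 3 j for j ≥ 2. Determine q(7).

5

q(2) = -(-1) - 9 + 6 = -2
q(3) = -(-2) - (-1) + 9 = 12
q(4) = -12 - (-2) + 12 = 2
q(5) = -2 - 12 + 15 = 1
q(6) = -1 - 2 + 18 = 15
q(7) = -15 - 1 + 21 = 5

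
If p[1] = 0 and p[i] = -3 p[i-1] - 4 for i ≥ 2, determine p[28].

The fixed point is -4/(1 + 3) = -1, so p[i] + 1 = -3(p[i-1] + 1).
Hence p[i] = 1·(-3)^{i-1} - 1.
p[28] = 1·(-3)^{27} - 1 = 1·-7625597484987 - 1 = -7625597484988.

-7625597484988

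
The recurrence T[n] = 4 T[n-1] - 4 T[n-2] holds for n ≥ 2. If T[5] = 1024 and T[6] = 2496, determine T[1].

8

Rearranging, T[n-2] = (T[n] - 4 T[n-1]) / -4.
T[4] = (2496 - 4(1024)) / -4 = -1600/-4 = 400
T[3] = (1024 - 4(400)) / -4 = -576/-4 = 144
T[2] = (400 - 4(144)) / -4 = -176/-4 = 44
T[1] = (144 - 4(44)) / -4 = -32/-4 = 8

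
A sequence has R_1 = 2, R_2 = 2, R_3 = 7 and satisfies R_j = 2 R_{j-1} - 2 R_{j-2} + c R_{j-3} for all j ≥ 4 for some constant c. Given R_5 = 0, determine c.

R_4 = 10 + 2c
R_5 = 6 + 6c
So 6 + 6c = 0, giving c = -1.

-1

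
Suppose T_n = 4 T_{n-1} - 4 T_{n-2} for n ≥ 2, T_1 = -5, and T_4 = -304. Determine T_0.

3

Let T_0 = v.
T_2 = -20 - 4v
T_3 = -60 - 16v
T_4 = -160 - 48v
So -160 - 48v = -304, giving v = 3.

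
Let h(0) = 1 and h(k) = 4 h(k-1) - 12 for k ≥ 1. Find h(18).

-206158430204

The fixed point is -12/(1 - 4) = 4, so h(k) - 4 = 4(h(k-1) - 4).
Hence h(k) = -3·4^k + 4.
h(18) = -3·4^{18} + 4 = -3·68719476736 + 4 = -206158430204.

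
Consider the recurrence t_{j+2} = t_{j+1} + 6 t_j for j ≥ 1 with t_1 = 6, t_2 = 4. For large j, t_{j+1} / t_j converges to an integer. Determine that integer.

3

The characteristic equation is r^2 - r - 6 = 0, which factors as (r - 3)(r + 2) = 0.
So the roots are 3 and -2. Since |3| > |-2| and the coefficient of 3^j is non-zero, the ratio tends to 3.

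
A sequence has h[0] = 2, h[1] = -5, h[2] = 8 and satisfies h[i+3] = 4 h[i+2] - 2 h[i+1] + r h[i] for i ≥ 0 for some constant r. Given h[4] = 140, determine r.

h[3] = 42 + 2r
h[4] = 152 + 3r
So 152 + 3r = 140, giving r = -4.

-4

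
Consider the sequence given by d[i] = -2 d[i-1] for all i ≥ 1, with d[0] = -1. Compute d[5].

32

d[1] = -2·(-1) = 2
d[2] = -2·2 = -4
d[3] = -2·(-4) = 8
d[4] = -2·8 = -16
d[5] = -2·(-16) = 32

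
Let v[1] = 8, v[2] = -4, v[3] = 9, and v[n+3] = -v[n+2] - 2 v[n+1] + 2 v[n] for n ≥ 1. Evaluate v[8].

v[4] = -9 - 2·(-4) + 2·8 = 15
v[5] = -15 - 2·9 + 2·(-4) = -41
v[6] = -(-41) - 2·15 + 2·9 = 29
v[7] = -29 - 2·(-41) + 2·15 = 83
v[8] = -83 - 2·29 + 2·(-41) = -223

-223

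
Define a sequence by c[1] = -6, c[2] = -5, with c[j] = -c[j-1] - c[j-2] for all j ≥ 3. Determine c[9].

c[3] = -(-5) - (-6) = 11
c[4] = -11 - (-5) = -6
c[5] = -(-6) - 11 = -5
c[6] = -(-5) - (-6) = 11
c[7] = -11 - (-5) = -6
c[8] = -(-6) - 11 = -5
c[9] = -(-5) - (-6) = 11

11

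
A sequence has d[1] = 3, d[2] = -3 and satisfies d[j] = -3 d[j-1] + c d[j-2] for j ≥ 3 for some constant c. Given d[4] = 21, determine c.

d[3] = 9 + 3c
d[4] = -27 - 12c
So -27 - 12c = 21, giving c = -4.

-4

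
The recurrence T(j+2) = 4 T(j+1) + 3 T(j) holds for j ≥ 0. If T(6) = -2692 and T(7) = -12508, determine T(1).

-4

Rearranging, T(j-2) = (T(j) - 4 T(j-1)) / 3.
T(5) = (-12508 - 4(-2692)) / 3 = -1740/3 = -580
T(4) = (-2692 - 4(-580)) / 3 = -372/3 = -124
T(3) = (-580 - 4(-124)) / 3 = -84/3 = -28
T(2) = (-124 - 4(-28)) / 3 = -12/3 = -4
T(1) = (-28 - 4(-4)) / 3 = -12/3 = -4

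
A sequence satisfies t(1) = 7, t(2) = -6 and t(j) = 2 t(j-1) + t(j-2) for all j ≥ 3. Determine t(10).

-3054

t(3) = 2*(-6) + 7 = -5
t(4) = 2*(-5) + (-6) = -16
t(5) = 2*(-16) + (-5) = -37
t(6) = 2*(-37) + (-16) = -90
t(7) = 2*(-90) + (-37) = -217
t(8) = 2*(-217) + (-90) = -524
t(9) = 2*(-524) + (-217) = -1265
t(10) = 2*(-1265) + (-524) = -3054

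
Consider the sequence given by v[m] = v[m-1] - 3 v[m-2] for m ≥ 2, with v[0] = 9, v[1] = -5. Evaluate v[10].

v[2] = (-5) - 3(9) = -32
v[3] = (-32) - 3(-5) = -17
v[4] = (-17) - 3(-32) = 79
v[5] = 79 - 3(-17) = 130
v[6] = 130 - 3(79) = -107
v[7] = (-107) - 3(130) = -497
v[8] = (-497) - 3(-107) = -176
v[9] = (-176) - 3(-497) = 1315
v[10] = 1315 - 3(-176) = 1843

1843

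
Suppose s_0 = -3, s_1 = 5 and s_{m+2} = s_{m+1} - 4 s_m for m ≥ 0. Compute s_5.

s_2 = 5 - 4(-3) = 17
s_3 = 17 - 4(5) = -3
s_4 = (-3) - 4(17) = -71
s_5 = (-71) - 4(-3) = -59

-59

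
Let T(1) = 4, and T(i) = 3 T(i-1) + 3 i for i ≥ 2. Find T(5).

T(2) = 3·4 + 6 = 18
T(3) = 3·18 + 9 = 63
T(4) = 3·63 + 12 = 201
T(5) = 3·201 + 15 = 618

618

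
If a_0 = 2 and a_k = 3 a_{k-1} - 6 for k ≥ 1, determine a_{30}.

-205891132094646

The fixed point is -6/(1 - 3) = 3, so a_k - 3 = 3(a_{k-1} - 3).
Hence a_k = -1·3^k + 3.
a_{30} = -1·3^{30} + 3 = -1·205891132094649 + 3 = -205891132094646.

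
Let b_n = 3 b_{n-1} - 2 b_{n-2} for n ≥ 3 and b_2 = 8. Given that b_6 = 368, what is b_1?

Let b_1 = x.
b_3 = 24 - 2x
b_4 = 56 - 6x
b_5 = 120 - 14x
b_6 = 248 - 30x
So 248 - 30x = 368, giving x = -4.

-4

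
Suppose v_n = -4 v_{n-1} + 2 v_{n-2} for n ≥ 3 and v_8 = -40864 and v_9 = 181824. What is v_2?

-4

Rearranging, v_{n-2} = (v_n + 4 v_{n-1}) / 2.
v_7 = (181824 + 4(-40864)) / 2 = 18368/2 = 9184
v_6 = (-40864 + 4(9184)) / 2 = -4128/2 = -2064
v_5 = (9184 + 4(-2064)) / 2 = 928/2 = 464
v_4 = (-2064 + 4(464)) / 2 = -208/2 = -104
v_3 = (464 + 4(-104)) / 2 = 48/2 = 24
v_2 = (-104 + 4(24)) / 2 = -8/2 = -4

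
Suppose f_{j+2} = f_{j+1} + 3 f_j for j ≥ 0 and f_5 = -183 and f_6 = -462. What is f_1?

Rearranging, f_{j-2} = (f_j - f_{j-1}) / 3.
f_4 = (-462 - (-183)) / 3 = -279/3 = -93
f_3 = (-183 - (-93)) / 3 = -90/3 = -30
f_2 = (-93 - (-30)) / 3 = -63/3 = -21
f_1 = (-30 - (-21)) / 3 = -9/3 = -3

-3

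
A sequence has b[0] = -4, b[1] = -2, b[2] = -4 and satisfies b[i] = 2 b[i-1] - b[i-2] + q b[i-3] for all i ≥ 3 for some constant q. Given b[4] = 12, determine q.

b[3] = -6 - 4q
b[4] = -8 - 10q
So -8 - 10q = 12, giving q = -2.

-2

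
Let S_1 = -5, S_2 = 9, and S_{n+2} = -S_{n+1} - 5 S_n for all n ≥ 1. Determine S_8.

S_3 = -9 - 5(-5) = 16
S_4 = -16 - 5(9) = -61
S_5 = -(-61) - 5(16) = -19
S_6 = -(-19) - 5(-61) = 324
S_7 = -324 - 5(-19) = -229
S_8 = -(-229) - 5(324) = -1391

-1391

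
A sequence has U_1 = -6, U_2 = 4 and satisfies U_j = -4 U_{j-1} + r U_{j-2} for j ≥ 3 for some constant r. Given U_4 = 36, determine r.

U_3 = -16 - 6r
U_4 = 64 + 28r
So 64 + 28r = 36, giving r = -1.

-1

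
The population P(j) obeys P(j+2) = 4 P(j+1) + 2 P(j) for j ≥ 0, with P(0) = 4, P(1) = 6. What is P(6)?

12352

P(2) = 4(6) + 2(4) = 32
P(3) = 4(32) + 2(6) = 140
P(4) = 4(140) + 2(32) = 624
P(5) = 4(624) + 2(140) = 2776
P(6) = 4(2776) + 2(624) = 12352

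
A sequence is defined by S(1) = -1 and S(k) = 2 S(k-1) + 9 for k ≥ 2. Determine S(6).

247

S(2) = 2*(-1) + 9 = 7
S(3) = 2*7 + 9 = 23
S(4) = 2*23 + 9 = 55
S(5) = 2*55 + 9 = 119
S(6) = 2*119 + 9 = 247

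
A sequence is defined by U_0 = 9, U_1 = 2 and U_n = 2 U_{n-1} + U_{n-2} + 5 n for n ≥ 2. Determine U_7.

U_2 = 2·2 + 9 + 10 = 23
U_3 = 2·23 + 2 + 15 = 63
U_4 = 2·63 + 23 + 20 = 169
U_5 = 2·169 + 63 + 25 = 426
U_6 = 2·426 + 169 + 30 = 1051
U_7 = 2·1051 + 426 + 35 = 2563

2563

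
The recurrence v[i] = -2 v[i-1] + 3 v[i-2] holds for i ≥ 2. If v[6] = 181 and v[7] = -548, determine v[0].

-1

Rearranging, v[i-2] = (v[i] + 2 v[i-1]) / 3.
v[5] = (-548 + 2(181)) / 3 = -186/3 = -62
v[4] = (181 + 2(-62)) / 3 = 57/3 = 19
v[3] = (-62 + 2(19)) / 3 = -24/3 = -8
v[2] = (19 + 2(-8)) / 3 = 3/3 = 1
v[1] = (-8 + 2(1)) / 3 = -6/3 = -2
v[0] = (1 + 2(-2)) / 3 = -3/3 = -1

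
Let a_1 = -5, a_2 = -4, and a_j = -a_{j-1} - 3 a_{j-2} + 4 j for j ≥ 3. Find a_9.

43

a_3 = -(-4) - 3*(-5) + 12 = 31
a_4 = -31 - 3*(-4) + 16 = -3
a_5 = -(-3) - 3*31 + 20 = -70
a_6 = -(-70) - 3*(-3) + 24 = 103
a_7 = -103 - 3*(-70) + 28 = 135
a_8 = -135 - 3*103 + 32 = -412
a_9 = -(-412) - 3*135 + 36 = 43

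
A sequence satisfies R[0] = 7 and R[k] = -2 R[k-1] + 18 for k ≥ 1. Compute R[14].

The fixed point is 18/(1 + 2) = 6, so R[k] - 6 = -2(R[k-1] - 6).
Hence R[k] = 1·(-2)^k + 6.
R[14] = 1·(-2)^{14} + 6 = 1·16384 + 6 = 16390.

16390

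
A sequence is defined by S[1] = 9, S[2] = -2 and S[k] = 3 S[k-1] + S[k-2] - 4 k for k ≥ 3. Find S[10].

S[3] = 3(-2) + 9 - 12 = -9
S[4] = 3(-9) + (-2) - 16 = -45
S[5] = 3(-45) + (-9) - 20 = -164
S[6] = 3(-164) + (-45) - 24 = -561
S[7] = 3(-561) + (-164) - 28 = -1875
S[8] = 3(-1875) + (-561) - 32 = -6218
S[9] = 3(-6218) + (-1875) - 36 = -20565
S[10] = 3(-20565) + (-6218) - 40 = -67953

-67953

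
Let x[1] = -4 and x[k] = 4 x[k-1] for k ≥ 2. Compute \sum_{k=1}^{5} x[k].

-1364

x[2] = 4*(-4) = -16
x[3] = 4*(-16) = -64
x[4] = 4*(-64) = -256
x[5] = 4*(-256) = -1024
Sum = (-4) + (-16) + (-64) + (-256) + (-1024) = -1364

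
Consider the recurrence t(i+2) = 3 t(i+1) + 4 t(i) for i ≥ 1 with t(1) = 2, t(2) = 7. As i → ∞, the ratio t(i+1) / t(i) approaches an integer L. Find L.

4

The characteristic equation is r^2 - 3r - 4 = 0, which factors as (r - 4)(r + 1) = 0.
So the roots are 4 and -1. Since |4| > |-1| and the coefficient of 4^i is non-zero, the ratio tends to 4.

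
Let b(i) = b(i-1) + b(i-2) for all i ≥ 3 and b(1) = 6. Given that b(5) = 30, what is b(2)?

Let b(2) = w.
b(3) = 6 + w
b(4) = 6 + 2w
b(5) = 12 + 3w
So 12 + 3w = 30, giving w = 6.

6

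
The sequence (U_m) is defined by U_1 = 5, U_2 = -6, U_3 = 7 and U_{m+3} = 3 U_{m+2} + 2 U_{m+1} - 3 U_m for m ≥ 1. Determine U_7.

U_4 = 3·7 + 2·(-6) - 3·5 = -6
U_5 = 3·(-6) + 2·7 - 3·(-6) = 14
U_6 = 3·14 + 2·(-6) - 3·7 = 9
U_7 = 3·9 + 2·14 - 3·(-6) = 73

73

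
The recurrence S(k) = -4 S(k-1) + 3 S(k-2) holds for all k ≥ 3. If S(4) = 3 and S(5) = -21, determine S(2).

-3

Rearranging, S(k-2) = (S(k) + 4 S(k-1)) / 3.
S(3) = (-21 + 4*3) / 3 = -9/3 = -3
S(2) = (3 + 4*(-3)) / 3 = -9/3 = -3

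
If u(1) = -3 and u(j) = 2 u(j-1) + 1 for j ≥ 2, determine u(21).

The fixed point is 1/(1 - 2) = -1, so u(j) + 1 = 2(u(j-1) + 1).
Hence u(j) = -2·2^{j-1} - 1.
u(21) = -2·2^{20} - 1 = -2·1048576 - 1 = -2097153.

-2097153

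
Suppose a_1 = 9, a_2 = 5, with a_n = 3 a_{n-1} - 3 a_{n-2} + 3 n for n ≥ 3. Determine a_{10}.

a_3 = 3*5 - 3*9 + 9 = -3
a_4 = 3*(-3) - 3*5 + 12 = -12
a_5 = 3*(-12) - 3*(-3) + 15 = -12
a_6 = 3*(-12) - 3*(-12) + 18 = 18
a_7 = 3*18 - 3*(-12) + 21 = 111
a_8 = 3*111 - 3*18 + 24 = 303
a_9 = 3*303 - 3*111 + 27 = 603
a_{10} = 3*603 - 3*303 + 30 = 930

930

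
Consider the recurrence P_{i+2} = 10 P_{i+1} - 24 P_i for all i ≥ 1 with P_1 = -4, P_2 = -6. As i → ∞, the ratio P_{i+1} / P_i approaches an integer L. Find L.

The characteristic equation is r^2 - 10r + 24 = 0, which factors as (r - 6)(r - 4) = 0.
So the roots are 6 and 4. Since |6| > |4| and the coefficient of 6^i is non-zero, the ratio tends to 6.

6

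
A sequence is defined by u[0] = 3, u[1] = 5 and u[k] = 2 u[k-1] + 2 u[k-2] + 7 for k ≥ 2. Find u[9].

27507

u[2] = 2·5 + 2·3 + 7 = 23
u[3] = 2·23 + 2·5 + 7 = 63
u[4] = 2·63 + 2·23 + 7 = 179
u[5] = 2·179 + 2·63 + 7 = 491
u[6] = 2·491 + 2·179 + 7 = 1347
u[7] = 2·1347 + 2·491 + 7 = 3683
u[8] = 2·3683 + 2·1347 + 7 = 10067
u[9] = 2·10067 + 2·3683 + 7 = 27507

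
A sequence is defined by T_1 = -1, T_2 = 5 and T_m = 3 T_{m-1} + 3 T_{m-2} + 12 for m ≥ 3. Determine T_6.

1452

T_3 = 3(5) + 3(-1) + 12 = 24
T_4 = 3(24) + 3(5) + 12 = 99
T_5 = 3(99) + 3(24) + 12 = 381
T_6 = 3(381) + 3(99) + 12 = 1452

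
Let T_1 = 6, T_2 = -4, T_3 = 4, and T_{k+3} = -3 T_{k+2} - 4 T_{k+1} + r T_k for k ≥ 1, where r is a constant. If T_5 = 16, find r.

-2

T_4 = 4 + 6r
T_5 = -28 - 22r
So -28 - 22r = 16, giving r = -2.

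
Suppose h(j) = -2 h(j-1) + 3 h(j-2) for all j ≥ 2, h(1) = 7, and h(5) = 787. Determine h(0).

Let h(0) = z.
h(2) = -14 + 3z
h(3) = 49 - 6z
h(4) = -140 + 21z
h(5) = 427 - 60z
So 427 - 60z = 787, giving z = -6.

-6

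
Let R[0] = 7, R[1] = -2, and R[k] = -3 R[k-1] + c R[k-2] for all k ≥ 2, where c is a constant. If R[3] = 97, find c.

R[2] = 6 + 7c
R[3] = -18 - 23c
So -18 - 23c = 97, giving c = -5.

-5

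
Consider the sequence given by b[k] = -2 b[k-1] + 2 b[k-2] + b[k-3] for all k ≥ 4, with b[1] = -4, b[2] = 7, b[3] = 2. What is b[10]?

574

b[4] = -2·2 + 2·7 + (-4) = 6
b[5] = -2·6 + 2·2 + 7 = -1
b[6] = -2·(-1) + 2·6 + 2 = 16
b[7] = -2·16 + 2·(-1) + 6 = -28
b[8] = -2·(-28) + 2·16 + (-1) = 87
b[9] = -2·87 + 2·(-28) + 16 = -214
b[10] = -2·(-214) + 2·87 + (-28) = 574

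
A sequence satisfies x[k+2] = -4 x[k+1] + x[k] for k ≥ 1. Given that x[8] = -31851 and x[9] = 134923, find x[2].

-7

Rearranging, x[k-2] = x[k] + 4 x[k-1].
x[7] = 134923 + 4·(-31851) = 7519
x[6] = -31851 + 4·7519 = -1775
x[5] = 7519 + 4·(-1775) = 419
x[4] = -1775 + 4·419 = -99
x[3] = 419 + 4·(-99) = 23
x[2] = -99 + 4·23 = -7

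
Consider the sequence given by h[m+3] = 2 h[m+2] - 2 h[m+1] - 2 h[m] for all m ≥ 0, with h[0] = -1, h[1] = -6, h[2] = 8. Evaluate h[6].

-100

h[3] = 2(8) - 2(-6) - 2(-1) = 30
h[4] = 2(30) - 2(8) - 2(-6) = 56
h[5] = 2(56) - 2(30) - 2(8) = 36
h[6] = 2(36) - 2(56) - 2(30) = -100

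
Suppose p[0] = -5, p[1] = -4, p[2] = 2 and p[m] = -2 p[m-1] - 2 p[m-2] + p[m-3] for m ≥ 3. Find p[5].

16

p[3] = -2·2 - 2·(-4) + (-5) = -1
p[4] = -2·(-1) - 2·2 + (-4) = -6
p[5] = -2·(-6) - 2·(-1) + 2 = 16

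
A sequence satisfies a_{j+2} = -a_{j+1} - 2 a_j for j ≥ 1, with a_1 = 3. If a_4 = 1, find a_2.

5

Let a_2 = x.
a_3 = -6 - x
a_4 = 6 - x
So 6 - x = 1, giving x = 5.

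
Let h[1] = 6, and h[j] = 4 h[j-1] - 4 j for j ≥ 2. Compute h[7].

h[2] = 4·6 - 8 = 16
h[3] = 4·16 - 12 = 52
h[4] = 4·52 - 16 = 192
h[5] = 4·192 - 20 = 748
h[6] = 4·748 - 24 = 2968
h[7] = 4·2968 - 28 = 11844

11844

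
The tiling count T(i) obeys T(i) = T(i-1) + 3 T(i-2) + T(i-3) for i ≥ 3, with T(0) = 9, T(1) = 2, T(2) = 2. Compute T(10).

T(3) = 2 + 3(2) + 9 = 17
T(4) = 17 + 3(2) + 2 = 25
T(5) = 25 + 3(17) + 2 = 78
T(6) = 78 + 3(25) + 17 = 170
T(7) = 170 + 3(78) + 25 = 429
T(8) = 429 + 3(170) + 78 = 1017
T(9) = 1017 + 3(429) + 170 = 2474
T(10) = 2474 + 3(1017) + 429 = 5954

5954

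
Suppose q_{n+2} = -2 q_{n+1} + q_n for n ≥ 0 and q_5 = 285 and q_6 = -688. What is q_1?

Rearranging, q_{n-2} = q_n + 2 q_{n-1}.
q_4 = -688 + 2*285 = -118
q_3 = 285 + 2*(-118) = 49
q_2 = -118 + 2*49 = -20
q_1 = 49 + 2*(-20) = 9

9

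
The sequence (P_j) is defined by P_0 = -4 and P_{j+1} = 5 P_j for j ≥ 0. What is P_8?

P_1 = 5·(-4) = -20
P_2 = 5·(-20) = -100
P_3 = 5·(-100) = -500
P_4 = 5·(-500) = -2500
P_5 = 5·(-2500) = -12500
P_6 = 5·(-12500) = -62500
P_7 = 5·(-62500) = -312500
P_8 = 5·(-312500) = -1562500

-1562500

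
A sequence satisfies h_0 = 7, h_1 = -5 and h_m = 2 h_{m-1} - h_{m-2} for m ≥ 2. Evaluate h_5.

-53

h_2 = 2(-5) - 7 = -17
h_3 = 2(-17) - (-5) = -29
h_4 = 2(-29) - (-17) = -41
h_5 = 2(-41) - (-29) = -53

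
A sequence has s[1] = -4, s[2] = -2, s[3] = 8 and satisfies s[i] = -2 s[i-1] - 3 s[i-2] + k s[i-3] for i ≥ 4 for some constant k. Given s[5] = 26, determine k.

5

s[4] = -10 - 4k
s[5] = -4 + 6k
So -4 + 6k = 26, giving k = 5.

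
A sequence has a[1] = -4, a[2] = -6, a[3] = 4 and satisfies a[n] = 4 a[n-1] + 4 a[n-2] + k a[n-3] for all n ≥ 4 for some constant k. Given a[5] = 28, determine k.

-2

a[4] = -8 - 4k
a[5] = -16 - 22k
So -16 - 22k = 28, giving k = -2.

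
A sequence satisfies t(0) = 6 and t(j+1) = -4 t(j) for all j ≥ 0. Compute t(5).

t(1) = -4*6 = -24
t(2) = -4*(-24) = 96
t(3) = -4*96 = -384
t(4) = -4*(-384) = 1536
t(5) = -4*1536 = -6144

-6144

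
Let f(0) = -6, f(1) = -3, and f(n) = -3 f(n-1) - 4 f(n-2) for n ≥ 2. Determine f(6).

f(2) = -3*(-3) - 4*(-6) = 33
f(3) = -3*33 - 4*(-3) = -87
f(4) = -3*(-87) - 4*33 = 129
f(5) = -3*129 - 4*(-87) = -39
f(6) = -3*(-39) - 4*129 = -399

-399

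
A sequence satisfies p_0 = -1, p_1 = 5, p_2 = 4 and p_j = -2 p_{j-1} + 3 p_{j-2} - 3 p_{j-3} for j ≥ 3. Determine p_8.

p_3 = -2(4) + 3(5) - 3(-1) = 10
p_4 = -2(10) + 3(4) - 3(5) = -23
p_5 = -2(-23) + 3(10) - 3(4) = 64
p_6 = -2(64) + 3(-23) - 3(10) = -227
p_7 = -2(-227) + 3(64) - 3(-23) = 715
p_8 = -2(715) + 3(-227) - 3(64) = -2303

-2303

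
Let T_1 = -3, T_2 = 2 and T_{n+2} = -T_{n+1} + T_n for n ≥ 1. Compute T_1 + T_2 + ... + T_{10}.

77

T_3 = -2 + (-3) = -5
T_4 = -(-5) + 2 = 7
T_5 = -7 + (-5) = -12
T_6 = -(-12) + 7 = 19
T_7 = -19 + (-12) = -31
T_8 = -(-31) + 19 = 50
T_9 = -50 + (-31) = -81
T_{10} = -(-81) + 50 = 131
Sum = (-3) + 2 + (-5) + 7 + (-12) + 19 + (-31) + 50 + (-81) + 131 = 77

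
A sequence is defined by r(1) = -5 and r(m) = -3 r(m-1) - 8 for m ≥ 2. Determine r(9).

r(2) = -3(-5) - 8 = 7
r(3) = -3(7) - 8 = -29
r(4) = -3(-29) - 8 = 79
r(5) = -3(79) - 8 = -245
r(6) = -3(-245) - 8 = 727
r(7) = -3(727) - 8 = -2189
r(8) = -3(-2189) - 8 = 6559
r(9) = -3(6559) - 8 = -19685

-19685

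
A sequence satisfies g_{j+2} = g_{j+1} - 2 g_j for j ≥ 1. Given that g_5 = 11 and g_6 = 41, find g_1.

Rearranging, g_{j-2} = (g_j - g_{j-1}) / -2.
g_4 = (41 - 11) / -2 = 30/-2 = -15
g_3 = (11 - (-15)) / -2 = 26/-2 = -13
g_2 = (-15 - (-13)) / -2 = -2/-2 = 1
g_1 = (-13 - 1) / -2 = -14/-2 = 7

7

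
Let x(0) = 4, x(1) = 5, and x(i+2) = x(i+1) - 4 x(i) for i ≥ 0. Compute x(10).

4261

x(2) = 5 - 4(4) = -11
x(3) = (-11) - 4(5) = -31
x(4) = (-31) - 4(-11) = 13
x(5) = 13 - 4(-31) = 137
x(6) = 137 - 4(13) = 85
x(7) = 85 - 4(137) = -463
x(8) = (-463) - 4(85) = -803
x(9) = (-803) - 4(-463) = 1049
x(10) = 1049 - 4(-803) = 4261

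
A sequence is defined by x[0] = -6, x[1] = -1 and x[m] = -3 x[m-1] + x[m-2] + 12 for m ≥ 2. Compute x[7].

-2341

x[2] = -3(-1) + (-6) + 12 = 9
x[3] = -3(9) + (-1) + 12 = -16
x[4] = -3(-16) + 9 + 12 = 69
x[5] = -3(69) + (-16) + 12 = -211
x[6] = -3(-211) + 69 + 12 = 714
x[7] = -3(714) + (-211) + 12 = -2341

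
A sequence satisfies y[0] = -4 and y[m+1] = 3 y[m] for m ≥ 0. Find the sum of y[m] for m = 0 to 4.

-484

y[1] = 3(-4) = -12
y[2] = 3(-12) = -36
y[3] = 3(-36) = -108
y[4] = 3(-108) = -324
Sum = (-4) + (-12) + (-36) + (-108) + (-324) = -484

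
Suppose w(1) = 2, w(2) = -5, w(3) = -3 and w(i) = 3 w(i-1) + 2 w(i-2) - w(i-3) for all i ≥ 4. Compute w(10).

w(4) = 3*(-3) + 2*(-5) - 2 = -21
w(5) = 3*(-21) + 2*(-3) - (-5) = -64
w(6) = 3*(-64) + 2*(-21) - (-3) = -231
w(7) = 3*(-231) + 2*(-64) - (-21) = -800
w(8) = 3*(-800) + 2*(-231) - (-64) = -2798
w(9) = 3*(-2798) + 2*(-800) - (-231) = -9763
w(10) = 3*(-9763) + 2*(-2798) - (-800) = -34085

-34085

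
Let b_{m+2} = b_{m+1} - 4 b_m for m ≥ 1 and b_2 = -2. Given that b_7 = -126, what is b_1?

3

Let b_1 = x.
b_3 = -2 - 4x
b_4 = 6 - 4x
b_5 = 14 + 12x
b_6 = -10 + 28x
b_7 = -66 - 20x
So -66 - 20x = -126, giving x = 3.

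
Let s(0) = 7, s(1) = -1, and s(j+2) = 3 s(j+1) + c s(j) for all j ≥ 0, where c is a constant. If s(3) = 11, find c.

1

s(2) = -3 + 7c
s(3) = -9 + 20c
So -9 + 20c = 11, giving c = 1.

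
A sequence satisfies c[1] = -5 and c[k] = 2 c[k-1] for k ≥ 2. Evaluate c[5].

c[2] = 2*(-5) = -10
c[3] = 2*(-10) = -20
c[4] = 2*(-20) = -40
c[5] = 2*(-40) = -80

-80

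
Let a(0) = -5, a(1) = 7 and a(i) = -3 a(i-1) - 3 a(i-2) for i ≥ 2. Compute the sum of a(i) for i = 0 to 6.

83

a(2) = -3*7 - 3*(-5) = -6
a(3) = -3*(-6) - 3*7 = -3
a(4) = -3*(-3) - 3*(-6) = 27
a(5) = -3*27 - 3*(-3) = -72
a(6) = -3*(-72) - 3*27 = 135
Sum = (-5) + 7 + (-6) + (-3) + 27 + (-72) + 135 = 83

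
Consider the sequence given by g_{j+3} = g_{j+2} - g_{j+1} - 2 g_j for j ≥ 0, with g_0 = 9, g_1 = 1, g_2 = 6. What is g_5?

g_3 = 6 - 1 - 2·9 = -13
g_4 = (-13) - 6 - 2·1 = -21
g_5 = (-21) - (-13) - 2·6 = -20

-20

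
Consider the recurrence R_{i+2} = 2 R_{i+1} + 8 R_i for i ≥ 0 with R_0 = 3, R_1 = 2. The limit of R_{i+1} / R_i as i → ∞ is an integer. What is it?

4

The characteristic equation is r^2 - 2r - 8 = 0, which factors as (r - 4)(r + 2) = 0.
So the roots are 4 and -2. Since |4| > |-2| and the coefficient of 4^i is non-zero, the ratio tends to 4.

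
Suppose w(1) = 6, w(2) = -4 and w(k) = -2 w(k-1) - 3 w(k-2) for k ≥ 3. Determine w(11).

w(3) = -2·(-4) - 3·6 = -10
w(4) = -2·(-10) - 3·(-4) = 32
w(5) = -2·32 - 3·(-10) = -34
w(6) = -2·(-34) - 3·32 = -28
w(7) = -2·(-28) - 3·(-34) = 158
w(8) = -2·158 - 3·(-28) = -232
w(9) = -2·(-232) - 3·158 = -10
w(10) = -2·(-10) - 3·(-232) = 716
w(11) = -2·716 - 3·(-10) = -1402

-1402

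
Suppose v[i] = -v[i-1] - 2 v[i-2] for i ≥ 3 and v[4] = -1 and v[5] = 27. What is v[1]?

3

Rearranging, v[i-2] = (v[i] + v[i-1]) / -2.
v[3] = (27 + (-1)) / -2 = 26/-2 = -13
v[2] = (-1 + (-13)) / -2 = -14/-2 = 7
v[1] = (-13 + 7) / -2 = -6/-2 = 3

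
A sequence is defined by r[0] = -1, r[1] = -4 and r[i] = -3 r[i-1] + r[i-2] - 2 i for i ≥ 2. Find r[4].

r[2] = -3*(-4) + (-1) - 4 = 7
r[3] = -3*7 + (-4) - 6 = -31
r[4] = -3*(-31) + 7 - 8 = 92

92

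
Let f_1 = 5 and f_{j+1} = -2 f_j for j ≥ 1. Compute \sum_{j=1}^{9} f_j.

855

f_2 = -2·5 = -10
f_3 = -2·(-10) = 20
f_4 = -2·20 = -40
f_5 = -2·(-40) = 80
f_6 = -2·80 = -160
f_7 = -2·(-160) = 320
f_8 = -2·320 = -640
f_9 = -2·(-640) = 1280
Sum = 5 + (-10) + 20 + (-40) + 80 + (-160) + 320 + (-640) + 1280 = 855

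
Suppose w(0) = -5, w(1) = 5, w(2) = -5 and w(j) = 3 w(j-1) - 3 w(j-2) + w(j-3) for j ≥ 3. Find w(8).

-485

w(3) = 3*(-5) - 3*5 + (-5) = -35
w(4) = 3*(-35) - 3*(-5) + 5 = -85
w(5) = 3*(-85) - 3*(-35) + (-5) = -155
w(6) = 3*(-155) - 3*(-85) + (-35) = -245
w(7) = 3*(-245) - 3*(-155) + (-85) = -355
w(8) = 3*(-355) - 3*(-245) + (-155) = -485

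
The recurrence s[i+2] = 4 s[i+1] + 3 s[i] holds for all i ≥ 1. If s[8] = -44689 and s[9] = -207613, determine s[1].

3

Rearranging, s[i-2] = (s[i] - 4 s[i-1]) / 3.
s[7] = (-207613 - 4*(-44689)) / 3 = -28857/3 = -9619
s[6] = (-44689 - 4*(-9619)) / 3 = -6213/3 = -2071
s[5] = (-9619 - 4*(-2071)) / 3 = -1335/3 = -445
s[4] = (-2071 - 4*(-445)) / 3 = -291/3 = -97
s[3] = (-445 - 4*(-97)) / 3 = -57/3 = -19
s[2] = (-97 - 4*(-19)) / 3 = -21/3 = -7
s[1] = (-19 - 4*(-7)) / 3 = 9/3 = 3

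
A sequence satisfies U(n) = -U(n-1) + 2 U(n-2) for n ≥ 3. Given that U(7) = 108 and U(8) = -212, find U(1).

3

Rearranging, U(n-2) = (U(n) + U(n-1)) / 2.
U(6) = (-212 + 108) / 2 = -104/2 = -52
U(5) = (108 + (-52)) / 2 = 56/2 = 28
U(4) = (-52 + 28) / 2 = -24/2 = -12
U(3) = (28 + (-12)) / 2 = 16/2 = 8
U(2) = (-12 + 8) / 2 = -4/2 = -2
U(1) = (8 + (-2)) / 2 = 6/2 = 3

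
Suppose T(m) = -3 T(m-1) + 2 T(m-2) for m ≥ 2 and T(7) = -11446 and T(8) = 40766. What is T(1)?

Rearranging, T(m-2) = (T(m) + 3 T(m-1)) / 2.
T(6) = (40766 + 3*(-11446)) / 2 = 6428/2 = 3214
T(5) = (-11446 + 3*3214) / 2 = -1804/2 = -902
T(4) = (3214 + 3*(-902)) / 2 = 508/2 = 254
T(3) = (-902 + 3*254) / 2 = -140/2 = -70
T(2) = (254 + 3*(-70)) / 2 = 44/2 = 22
T(1) = (-70 + 3*22) / 2 = -4/2 = -2

-2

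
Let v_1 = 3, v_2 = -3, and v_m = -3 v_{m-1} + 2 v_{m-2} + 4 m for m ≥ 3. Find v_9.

44743

v_3 = -3(-3) + 2(3) + 12 = 27
v_4 = -3(27) + 2(-3) + 16 = -71
v_5 = -3(-71) + 2(27) + 20 = 287
v_6 = -3(287) + 2(-71) + 24 = -979
v_7 = -3(-979) + 2(287) + 28 = 3539
v_8 = -3(3539) + 2(-979) + 32 = -12543
v_9 = -3(-12543) + 2(3539) + 36 = 44743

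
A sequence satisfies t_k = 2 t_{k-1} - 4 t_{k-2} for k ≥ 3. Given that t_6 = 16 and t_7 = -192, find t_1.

-3

Rearranging, t_{k-2} = (t_k - 2 t_{k-1}) / -4.
t_5 = (-192 - 2*16) / -4 = -224/-4 = 56
t_4 = (16 - 2*56) / -4 = -96/-4 = 24
t_3 = (56 - 2*24) / -4 = 8/-4 = -2
t_2 = (24 - 2*(-2)) / -4 = 28/-4 = -7
t_1 = (-2 - 2*(-7)) / -4 = 12/-4 = -3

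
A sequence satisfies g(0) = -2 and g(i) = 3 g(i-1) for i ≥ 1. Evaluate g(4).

g(1) = 3*(-2) = -6
g(2) = 3*(-6) = -18
g(3) = 3*(-18) = -54
g(4) = 3*(-54) = -162

-162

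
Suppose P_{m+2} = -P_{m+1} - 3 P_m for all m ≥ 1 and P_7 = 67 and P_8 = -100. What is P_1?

-1

Rearranging, P_{m-2} = (P_m + P_{m-1}) / -3.
P_6 = (-100 + 67) / -3 = -33/-3 = 11
P_5 = (67 + 11) / -3 = 78/-3 = -26
P_4 = (11 + (-26)) / -3 = -15/-3 = 5
P_3 = (-26 + 5) / -3 = -21/-3 = 7
P_2 = (5 + 7) / -3 = 12/-3 = -4
P_1 = (7 + (-4)) / -3 = 3/-3 = -1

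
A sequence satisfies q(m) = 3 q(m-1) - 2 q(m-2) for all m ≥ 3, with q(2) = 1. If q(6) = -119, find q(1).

Let q(1) = y.
q(3) = 3 - 2y
q(4) = 7 - 6y
q(5) = 15 - 14y
q(6) = 31 - 30y
So 31 - 30y = -119, giving y = 5.

5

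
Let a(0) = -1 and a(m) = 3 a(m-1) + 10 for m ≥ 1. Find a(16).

172186879

The fixed point is 10/(1 - 3) = -5, so a(m) + 5 = 3(a(m-1) + 5).
Hence a(m) = 4·3^m - 5.
a(16) = 4·3^{16} - 5 = 4·43046721 - 5 = 172186879.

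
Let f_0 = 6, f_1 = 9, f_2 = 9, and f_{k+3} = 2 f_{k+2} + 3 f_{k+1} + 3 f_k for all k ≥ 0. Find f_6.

f_3 = 2·9 + 3·9 + 3·6 = 63
f_4 = 2·63 + 3·9 + 3·9 = 180
f_5 = 2·180 + 3·63 + 3·9 = 576
f_6 = 2·576 + 3·180 + 3·63 = 1881

1881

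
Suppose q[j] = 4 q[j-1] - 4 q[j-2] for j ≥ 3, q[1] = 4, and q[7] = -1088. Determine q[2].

1

Let q[2] = y.
q[3] = -16 + 4y
q[4] = -64 + 12y
q[5] = -192 + 32y
q[6] = -512 + 80y
q[7] = -1280 + 192y
So -1280 + 192y = -1088, giving y = 1.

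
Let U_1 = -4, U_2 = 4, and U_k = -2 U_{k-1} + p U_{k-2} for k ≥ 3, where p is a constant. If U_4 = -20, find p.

U_3 = -8 - 4p
U_4 = 16 + 12p
So 16 + 12p = -20, giving p = -3.

-3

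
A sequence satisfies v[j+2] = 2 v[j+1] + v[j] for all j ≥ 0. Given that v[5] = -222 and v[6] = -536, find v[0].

Rearranging, v[j-2] = v[j] - 2 v[j-1].
v[4] = -536 - 2*(-222) = -92
v[3] = -222 - 2*(-92) = -38
v[2] = -92 - 2*(-38) = -16
v[1] = -38 - 2*(-16) = -6
v[0] = -16 - 2*(-6) = -4

-4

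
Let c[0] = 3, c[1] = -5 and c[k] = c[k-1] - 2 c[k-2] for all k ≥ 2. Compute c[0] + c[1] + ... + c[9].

22

c[2] = (-5) - 2(3) = -11
c[3] = (-11) - 2(-5) = -1
c[4] = (-1) - 2(-11) = 21
c[5] = 21 - 2(-1) = 23
c[6] = 23 - 2(21) = -19
c[7] = (-19) - 2(23) = -65
c[8] = (-65) - 2(-19) = -27
c[9] = (-27) - 2(-65) = 103
Sum = 3 + (-5) + (-11) + (-1) + 21 + 23 + (-19) + (-65) + (-27) + 103 = 22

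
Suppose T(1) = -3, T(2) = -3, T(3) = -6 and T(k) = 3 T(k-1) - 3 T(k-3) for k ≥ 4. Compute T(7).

-81

T(4) = 3(-6) - 3(-3) = -9
T(5) = 3(-9) - 3(-3) = -18
T(6) = 3(-18) - 3(-6) = -36
T(7) = 3(-36) - 3(-9) = -81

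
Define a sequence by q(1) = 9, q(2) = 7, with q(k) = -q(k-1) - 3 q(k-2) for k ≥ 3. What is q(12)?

q(3) = -7 - 3*9 = -34
q(4) = -(-34) - 3*7 = 13
q(5) = -13 - 3*(-34) = 89
q(6) = -89 - 3*13 = -128
q(7) = -(-128) - 3*89 = -139
q(8) = -(-139) - 3*(-128) = 523
q(9) = -523 - 3*(-139) = -106
q(10) = -(-106) - 3*523 = -1463
q(11) = -(-1463) - 3*(-106) = 1781
q(12) = -1781 - 3*(-1463) = 2608

2608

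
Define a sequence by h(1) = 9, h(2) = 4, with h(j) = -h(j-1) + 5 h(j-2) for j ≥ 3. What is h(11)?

h(3) = -4 + 5(9) = 41
h(4) = -41 + 5(4) = -21
h(5) = -(-21) + 5(41) = 226
h(6) = -226 + 5(-21) = -331
h(7) = -(-331) + 5(226) = 1461
h(8) = -1461 + 5(-331) = -3116
h(9) = -(-3116) + 5(1461) = 10421
h(10) = -10421 + 5(-3116) = -26001
h(11) = -(-26001) + 5(10421) = 78106

78106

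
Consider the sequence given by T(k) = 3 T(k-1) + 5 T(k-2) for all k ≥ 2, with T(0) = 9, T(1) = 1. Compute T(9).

T(2) = 3*1 + 5*9 = 48
T(3) = 3*48 + 5*1 = 149
T(4) = 3*149 + 5*48 = 687
T(5) = 3*687 + 5*149 = 2806
T(6) = 3*2806 + 5*687 = 11853
T(7) = 3*11853 + 5*2806 = 49589
T(8) = 3*49589 + 5*11853 = 208032
T(9) = 3*208032 + 5*49589 = 872041

872041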